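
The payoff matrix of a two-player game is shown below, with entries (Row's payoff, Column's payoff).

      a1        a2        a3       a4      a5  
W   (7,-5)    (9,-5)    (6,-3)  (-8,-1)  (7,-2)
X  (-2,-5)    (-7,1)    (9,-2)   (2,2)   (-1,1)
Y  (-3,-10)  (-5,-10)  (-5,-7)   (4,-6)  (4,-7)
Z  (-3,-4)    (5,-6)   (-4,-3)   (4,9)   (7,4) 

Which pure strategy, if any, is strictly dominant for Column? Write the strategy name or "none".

a4

a4 vs a1: W: -1>-5, X: 2>-5, Y: -6>-10, Z: 9>-4.
a4 vs a2: W: -1>-5, X: 2>1, Y: -6>-10, Z: 9>-6.
a4 vs a3: W: -1>-3, X: 2>-2, Y: -6>-7, Z: 9>-3.
a4 vs a5: W: -1>-2, X: 2>1, Y: -6>-7, Z: 9>4.
a4 strictly beats every other strategy against every opponent action, so it is strictly dominant.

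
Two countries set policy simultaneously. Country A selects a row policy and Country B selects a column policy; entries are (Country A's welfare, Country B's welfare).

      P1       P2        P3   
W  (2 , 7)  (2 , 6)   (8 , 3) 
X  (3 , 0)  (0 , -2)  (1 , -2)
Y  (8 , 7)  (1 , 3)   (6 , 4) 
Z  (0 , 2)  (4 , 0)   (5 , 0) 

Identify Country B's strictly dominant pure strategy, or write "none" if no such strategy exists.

P1

P1 vs P2: W: 7>6, X: 0>-2, Y: 7>3, Z: 2>0.
P1 vs P3: W: 7>3, X: 0>-2, Y: 7>4, Z: 2>0.
P1 strictly beats every other strategy against every opponent action, so it is strictly dominant.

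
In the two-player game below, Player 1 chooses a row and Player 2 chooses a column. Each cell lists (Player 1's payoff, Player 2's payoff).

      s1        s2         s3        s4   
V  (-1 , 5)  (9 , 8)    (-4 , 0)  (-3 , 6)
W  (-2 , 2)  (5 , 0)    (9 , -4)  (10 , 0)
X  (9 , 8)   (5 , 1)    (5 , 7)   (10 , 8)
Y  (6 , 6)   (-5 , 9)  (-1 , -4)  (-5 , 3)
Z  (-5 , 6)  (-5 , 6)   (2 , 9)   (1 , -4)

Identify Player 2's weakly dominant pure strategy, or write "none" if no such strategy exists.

s1 fails to dominate s2 at V (5<8).
s2 fails to dominate s1 at W (0<2).
s3 fails to dominate s1 at V (0<5).
s4 fails to dominate s1 at W (0<2).
No single strategy dominates all the others.

none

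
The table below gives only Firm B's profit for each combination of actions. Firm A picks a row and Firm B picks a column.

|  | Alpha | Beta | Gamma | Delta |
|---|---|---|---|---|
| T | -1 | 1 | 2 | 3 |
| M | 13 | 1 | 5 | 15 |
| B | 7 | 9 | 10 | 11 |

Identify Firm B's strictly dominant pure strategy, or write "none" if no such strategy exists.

Delta vs Alpha: T: 3>-1, M: 15>13, B: 11>7.
Delta vs Beta: T: 3>1, M: 15>1, B: 11>9.
Delta vs Gamma: T: 3>2, M: 15>5, B: 11>10.
Delta strictly beats every other strategy against every opponent action, so it is strictly dominant.

Delta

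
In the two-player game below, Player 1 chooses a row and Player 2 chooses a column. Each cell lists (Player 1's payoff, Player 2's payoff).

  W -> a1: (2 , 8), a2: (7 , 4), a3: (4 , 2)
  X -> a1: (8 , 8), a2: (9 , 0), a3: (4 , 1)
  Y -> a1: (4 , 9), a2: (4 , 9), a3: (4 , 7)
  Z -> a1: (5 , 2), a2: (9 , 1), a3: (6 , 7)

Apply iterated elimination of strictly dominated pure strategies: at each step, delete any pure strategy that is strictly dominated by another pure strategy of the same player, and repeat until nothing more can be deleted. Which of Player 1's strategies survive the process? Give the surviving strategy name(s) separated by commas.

Row W is eliminated: Z beats it against every remaining column (a1: 5>2, a2: 9>7, a3: 6>4).
Row Y is eliminated: Z beats it against every remaining column (a1: 5>4, a2: 9>4, a3: 6>4).
For Player 2, a1 strictly dominates a2 on the remaining rows (X: 8>0, Z: 2>1); eliminate a2.
Among the remaining strategies, none is strictly dominated by another pure strategy of the same player, so the elimination stops.
Surviving strategies — Player 1: {X, Z}; Player 2: {a1, a3}.

X, Z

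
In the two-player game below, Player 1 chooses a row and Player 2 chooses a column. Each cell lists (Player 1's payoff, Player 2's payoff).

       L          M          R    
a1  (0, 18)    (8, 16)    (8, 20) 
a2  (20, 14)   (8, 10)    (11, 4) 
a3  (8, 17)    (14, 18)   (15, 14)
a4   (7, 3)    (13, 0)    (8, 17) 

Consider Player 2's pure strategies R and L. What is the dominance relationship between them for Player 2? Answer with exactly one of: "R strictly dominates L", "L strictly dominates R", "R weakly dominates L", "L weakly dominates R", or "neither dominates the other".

R's payoffs vs L's, by Player 1's action — a1: 20>18, a2: 4<14, a3: 14<17, a4: 17>3.
R does better at a1, a4 but worse at a2, a3; neither strategy dominates the other.

neither dominates the other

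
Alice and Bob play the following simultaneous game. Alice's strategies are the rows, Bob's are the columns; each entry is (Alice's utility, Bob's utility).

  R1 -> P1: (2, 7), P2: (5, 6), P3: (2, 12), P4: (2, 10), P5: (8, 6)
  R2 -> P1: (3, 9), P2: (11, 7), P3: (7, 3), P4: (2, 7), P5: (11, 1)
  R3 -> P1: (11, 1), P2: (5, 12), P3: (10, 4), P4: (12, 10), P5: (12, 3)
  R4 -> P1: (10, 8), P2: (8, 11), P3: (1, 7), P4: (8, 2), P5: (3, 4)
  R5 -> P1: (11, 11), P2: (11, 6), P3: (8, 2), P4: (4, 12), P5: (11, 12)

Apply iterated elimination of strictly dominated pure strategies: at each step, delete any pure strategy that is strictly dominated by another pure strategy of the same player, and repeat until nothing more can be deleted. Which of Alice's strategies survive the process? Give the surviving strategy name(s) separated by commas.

R2, R3, R4, R5

For Alice, R5 strictly dominates R1 on the remaining columns (P1: 11>2, P2: 11>5, P3: 8>2, P4: 4>2, P5: 11>8); eliminate R1.
Column P3 is eliminated: P2 beats it against every remaining row (R2: 7>3, R3: 12>4, R4: 11>7, R5: 6>2).
Among the remaining strategies, none is strictly dominated by another pure strategy of the same player, so the elimination stops.
Surviving strategies — Alice: {R2, R3, R4, R5}; Bob: {P1, P2, P4, P5}.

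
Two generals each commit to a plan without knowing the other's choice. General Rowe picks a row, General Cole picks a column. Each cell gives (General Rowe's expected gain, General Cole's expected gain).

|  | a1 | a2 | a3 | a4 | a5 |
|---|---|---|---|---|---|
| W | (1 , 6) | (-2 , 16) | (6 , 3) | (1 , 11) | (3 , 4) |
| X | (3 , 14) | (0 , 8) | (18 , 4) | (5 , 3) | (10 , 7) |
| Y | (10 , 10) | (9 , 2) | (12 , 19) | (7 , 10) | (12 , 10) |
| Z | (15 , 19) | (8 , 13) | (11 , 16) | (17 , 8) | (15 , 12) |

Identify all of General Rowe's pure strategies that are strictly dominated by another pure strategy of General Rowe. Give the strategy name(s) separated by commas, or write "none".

W

W is strictly dominated by X (a1: 3>1, a2: 0>-2, a3: 18>6, a4: 5>1, a5: 10>3).
X: no other strategy beats it everywhere (W at a1 (3>1); Y at a3 (18>12); Z at a3 (18>11)).
Nothing dominates Y: W at a1 (10>1); X at a1 (10>3); Z at a2 (9>8).
Z is not dominated — it holds its own against W at a1 (15>1); X at a1 (15>3); Y at a1 (15>10).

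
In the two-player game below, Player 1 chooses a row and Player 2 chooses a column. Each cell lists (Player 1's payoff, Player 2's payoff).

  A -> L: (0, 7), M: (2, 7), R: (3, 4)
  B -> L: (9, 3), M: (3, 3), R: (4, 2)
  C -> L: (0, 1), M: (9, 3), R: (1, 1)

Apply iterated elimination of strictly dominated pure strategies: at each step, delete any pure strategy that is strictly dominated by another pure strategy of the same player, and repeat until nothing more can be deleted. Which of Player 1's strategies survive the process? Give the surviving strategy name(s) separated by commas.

For Player 1, B strictly dominates A on the remaining columns (L: 9>0, M: 3>2, R: 4>3); eliminate A.
Player 2's strategy R is strictly dominated by M (B: 3>2, C: 3>1) and is removed.
Among the remaining strategies, none is strictly dominated by another pure strategy of the same player, so the elimination stops.
Surviving strategies — Player 1: {B, C}; Player 2: {L, M}.

B, C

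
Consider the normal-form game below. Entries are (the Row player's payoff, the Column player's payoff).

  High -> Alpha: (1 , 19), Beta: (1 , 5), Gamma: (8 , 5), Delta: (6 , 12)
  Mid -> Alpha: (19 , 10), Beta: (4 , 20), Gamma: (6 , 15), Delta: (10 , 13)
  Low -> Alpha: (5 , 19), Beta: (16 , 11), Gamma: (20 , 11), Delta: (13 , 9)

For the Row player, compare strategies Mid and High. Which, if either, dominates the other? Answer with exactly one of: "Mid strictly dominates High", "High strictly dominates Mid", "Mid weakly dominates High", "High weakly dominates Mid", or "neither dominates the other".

Compare Mid to High across every action of the Column player: Alpha: 19>1, Beta: 4>1, Gamma: 6<8, Delta: 10>6.
Mid does better at Alpha, Beta, Delta but worse at Gamma; neither strategy dominates the other.

neither dominates the other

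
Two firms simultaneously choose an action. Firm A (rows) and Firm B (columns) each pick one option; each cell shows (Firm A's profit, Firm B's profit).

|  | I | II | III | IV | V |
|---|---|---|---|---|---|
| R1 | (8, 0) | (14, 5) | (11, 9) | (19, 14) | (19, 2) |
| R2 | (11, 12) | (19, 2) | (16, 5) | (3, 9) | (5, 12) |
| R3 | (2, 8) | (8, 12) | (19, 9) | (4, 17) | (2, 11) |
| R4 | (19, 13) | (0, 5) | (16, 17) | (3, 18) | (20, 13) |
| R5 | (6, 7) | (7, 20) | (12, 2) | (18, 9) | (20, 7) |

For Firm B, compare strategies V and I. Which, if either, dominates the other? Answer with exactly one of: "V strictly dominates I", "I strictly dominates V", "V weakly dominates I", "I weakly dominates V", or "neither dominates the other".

V weakly dominates I

Compare V to I across each choice by Firm A: R1: 2>0, R2: 12=12, R3: 11>8, R4: 13=13, R5: 7=7.
V is at least as good everywhere and strictly better somewhere (tied only at R2, R4, R5), so V weakly but not strictly dominates I.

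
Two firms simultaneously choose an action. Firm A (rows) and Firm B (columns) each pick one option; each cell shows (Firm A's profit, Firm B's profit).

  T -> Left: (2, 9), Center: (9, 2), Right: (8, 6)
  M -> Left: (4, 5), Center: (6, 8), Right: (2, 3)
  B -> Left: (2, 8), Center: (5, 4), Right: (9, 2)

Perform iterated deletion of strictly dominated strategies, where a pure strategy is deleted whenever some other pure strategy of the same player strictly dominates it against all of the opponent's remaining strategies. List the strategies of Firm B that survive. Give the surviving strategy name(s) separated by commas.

For Firm B, Left strictly dominates Right on the remaining rows (T: 9>6, M: 5>3, B: 8>2); eliminate Right.
Firm A's strategy B is strictly dominated by M (Left: 4>2, Center: 6>5) and is removed.
Among the remaining strategies, none is strictly dominated by another pure strategy of the same player, so the elimination stops.
Surviving strategies — Firm A: {T, M}; Firm B: {Left, Center}.

Left, Center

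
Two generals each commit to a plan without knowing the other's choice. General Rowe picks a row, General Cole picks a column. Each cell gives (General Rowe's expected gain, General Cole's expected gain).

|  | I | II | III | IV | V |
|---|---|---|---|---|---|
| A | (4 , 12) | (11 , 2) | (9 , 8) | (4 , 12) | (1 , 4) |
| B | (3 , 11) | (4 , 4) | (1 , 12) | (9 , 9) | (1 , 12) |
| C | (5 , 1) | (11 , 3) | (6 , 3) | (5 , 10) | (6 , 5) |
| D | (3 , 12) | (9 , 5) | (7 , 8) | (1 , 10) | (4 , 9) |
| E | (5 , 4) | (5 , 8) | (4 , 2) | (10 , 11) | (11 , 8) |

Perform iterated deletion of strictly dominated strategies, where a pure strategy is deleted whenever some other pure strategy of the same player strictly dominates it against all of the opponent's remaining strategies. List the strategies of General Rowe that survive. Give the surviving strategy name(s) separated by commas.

General Rowe's strategy B is strictly dominated by E (I: 5>3, II: 5>4, III: 4>1, IV: 10>9, V: 11>1) and is removed.
Column II is eliminated: IV beats it against every remaining row (A: 12>2, C: 10>3, D: 10>5, E: 11>8).
General Cole's strategy III is strictly dominated by IV (A: 12>8, C: 10>3, D: 10>8, E: 11>2) and is removed.
General Rowe's strategy A is strictly dominated by C (I: 5>4, IV: 5>4, V: 6>1) and is removed.
Row D is eliminated: C beats it against every remaining column (I: 5>3, IV: 5>1, V: 6>4).
General Cole's strategy I is strictly dominated by IV (C: 10>1, E: 11>4) and is removed.
General Rowe's strategy C is strictly dominated by E (IV: 10>5, V: 11>6) and is removed.
For General Cole, IV strictly dominates V on the remaining rows (E: 11>8); eliminate V.
Among the remaining strategies, none is strictly dominated by another pure strategy of the same player, so the elimination stops.
Surviving strategies — General Rowe: {E}; General Cole: {IV}.

E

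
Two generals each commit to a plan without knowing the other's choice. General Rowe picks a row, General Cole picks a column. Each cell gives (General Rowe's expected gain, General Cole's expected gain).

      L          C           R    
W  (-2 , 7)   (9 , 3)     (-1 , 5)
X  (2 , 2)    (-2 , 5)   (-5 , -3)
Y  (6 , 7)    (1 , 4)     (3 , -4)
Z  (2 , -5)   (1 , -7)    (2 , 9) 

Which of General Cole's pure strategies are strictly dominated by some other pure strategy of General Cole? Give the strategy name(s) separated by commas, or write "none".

L: no other strategy beats it everywhere (C at W (7>3); R at W (7>5)).
Nothing dominates C: L at X (5>2); R at X (5>-3).
R is not dominated — it holds its own against L at Z (9>-5); C at W (5>3).

none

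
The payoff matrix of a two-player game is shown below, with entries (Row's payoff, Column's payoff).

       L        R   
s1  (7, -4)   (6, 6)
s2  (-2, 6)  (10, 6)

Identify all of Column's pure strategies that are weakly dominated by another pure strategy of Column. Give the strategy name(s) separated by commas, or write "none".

L

L: dominated, since R does at least as well everywhere (s1: 6>-4, s2: 6=6).
R: no other strategy beats it everywhere (L at s1 (6>-4)).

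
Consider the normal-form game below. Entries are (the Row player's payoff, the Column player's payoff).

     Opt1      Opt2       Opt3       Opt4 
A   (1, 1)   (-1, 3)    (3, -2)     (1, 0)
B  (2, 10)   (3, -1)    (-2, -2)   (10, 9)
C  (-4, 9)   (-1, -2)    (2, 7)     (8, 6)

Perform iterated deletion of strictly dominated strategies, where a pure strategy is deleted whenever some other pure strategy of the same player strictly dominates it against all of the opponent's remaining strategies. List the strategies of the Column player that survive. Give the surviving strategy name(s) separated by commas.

Opt1

For the Column player, Opt1 strictly dominates Opt3 on the remaining rows (A: 1>-2, B: 10>-2, C: 9>7); eliminate Opt3.
The Row player's strategy A is strictly dominated by B (Opt1: 2>1, Opt2: 3>-1, Opt4: 10>1) and is removed.
For the Row player, B strictly dominates C on the remaining columns (Opt1: 2>-4, Opt2: 3>-1, Opt4: 10>8); eliminate C.
For the Column player, Opt1 strictly dominates Opt2 on the remaining rows (B: 10>-1); eliminate Opt2.
The Column player's strategy Opt4 is strictly dominated by Opt1 (B: 10>9) and is removed.
Among the remaining strategies, none is strictly dominated by another pure strategy of the same player, so the elimination stops.
Surviving strategies — the Row player: {B}; the Column player: {Opt1}.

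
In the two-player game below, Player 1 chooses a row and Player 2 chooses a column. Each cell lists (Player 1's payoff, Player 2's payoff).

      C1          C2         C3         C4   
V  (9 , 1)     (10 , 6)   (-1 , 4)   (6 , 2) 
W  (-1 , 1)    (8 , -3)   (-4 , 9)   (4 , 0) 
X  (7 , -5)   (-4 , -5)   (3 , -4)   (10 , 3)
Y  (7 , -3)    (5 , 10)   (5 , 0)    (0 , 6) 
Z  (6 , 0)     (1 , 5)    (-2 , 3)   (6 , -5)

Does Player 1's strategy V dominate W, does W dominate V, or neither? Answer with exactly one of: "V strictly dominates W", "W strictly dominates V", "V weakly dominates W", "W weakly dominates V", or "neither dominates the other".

Compare V to W across every action of Player 2: C1: 9>-1, C2: 10>8, C3: -1>-4, C4: 6>4.
V gives a strictly higher payoff against every action of Player 2, so V strictly dominates W.

V strictly dominates W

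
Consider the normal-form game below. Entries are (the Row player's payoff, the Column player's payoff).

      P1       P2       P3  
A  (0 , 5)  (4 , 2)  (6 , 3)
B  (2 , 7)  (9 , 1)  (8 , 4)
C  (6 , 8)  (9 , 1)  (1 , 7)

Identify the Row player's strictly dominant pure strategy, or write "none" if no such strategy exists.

none

A fails to dominate B at P1 (0<2).
B fails to dominate C at P1 (2<6).
C fails to dominate A at P3 (1<6).
No single strategy dominates all the others.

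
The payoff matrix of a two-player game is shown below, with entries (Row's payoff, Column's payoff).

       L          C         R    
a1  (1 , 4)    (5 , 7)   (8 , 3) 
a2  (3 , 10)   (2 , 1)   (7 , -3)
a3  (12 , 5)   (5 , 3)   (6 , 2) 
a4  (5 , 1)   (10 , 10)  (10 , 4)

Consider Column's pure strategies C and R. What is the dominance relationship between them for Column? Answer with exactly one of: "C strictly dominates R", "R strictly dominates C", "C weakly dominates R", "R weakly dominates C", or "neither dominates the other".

C's payoffs vs R's, by Row's action — a1: 7>3, a2: 1>-3, a3: 3>2, a4: 10>4.
Every comparison favours C, so C strictly dominates R.

C strictly dominates R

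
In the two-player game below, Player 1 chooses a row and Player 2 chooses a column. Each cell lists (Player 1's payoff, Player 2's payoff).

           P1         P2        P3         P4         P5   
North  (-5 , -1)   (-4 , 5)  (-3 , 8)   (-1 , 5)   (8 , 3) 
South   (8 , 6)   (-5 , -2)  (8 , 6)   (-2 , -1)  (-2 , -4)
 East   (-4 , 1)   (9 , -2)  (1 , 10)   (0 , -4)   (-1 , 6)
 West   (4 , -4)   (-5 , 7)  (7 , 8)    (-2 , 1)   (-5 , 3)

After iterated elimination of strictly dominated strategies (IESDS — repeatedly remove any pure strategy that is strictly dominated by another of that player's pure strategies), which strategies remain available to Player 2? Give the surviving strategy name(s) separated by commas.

For Player 2, P3 strictly dominates P2 on the remaining rows (North: 8>5, South: 6>-2, East: 10>-2, West: 8>7); eliminate P2.
Player 2's strategy P4 is strictly dominated by P3 (North: 8>5, South: 6>-1, East: 10>-4, West: 8>1) and is removed.
Row West is eliminated: South beats it against every remaining column (P1: 8>4, P3: 8>7, P5: -2>-5).
Player 2's strategy P5 is strictly dominated by P3 (North: 8>3, South: 6>-4, East: 10>6) and is removed.
For Player 1, South strictly dominates North on the remaining columns (P1: 8>-5, P3: 8>-3); eliminate North.
Row East is eliminated: South beats it against every remaining column (P1: 8>-4, P3: 8>1).
Among the remaining strategies, none is strictly dominated by another pure strategy of the same player, so the elimination stops.
Surviving strategies — Player 1: {South}; Player 2: {P1, P3}.

P1, P3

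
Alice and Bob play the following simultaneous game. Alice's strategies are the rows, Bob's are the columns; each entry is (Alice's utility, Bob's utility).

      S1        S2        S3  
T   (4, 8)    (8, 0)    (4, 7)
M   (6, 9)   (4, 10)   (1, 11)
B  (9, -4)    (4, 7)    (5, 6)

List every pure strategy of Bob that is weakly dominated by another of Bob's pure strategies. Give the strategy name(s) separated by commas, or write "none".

Nothing dominates S1: S2 at T (8>0); S3 at T (8>7).
S2 is not dominated — it holds its own against S1 at M (10>9); S3 at B (7>6).
S3: no other strategy beats it everywhere (S1 at M (11>9); S2 at T (7>0)).

none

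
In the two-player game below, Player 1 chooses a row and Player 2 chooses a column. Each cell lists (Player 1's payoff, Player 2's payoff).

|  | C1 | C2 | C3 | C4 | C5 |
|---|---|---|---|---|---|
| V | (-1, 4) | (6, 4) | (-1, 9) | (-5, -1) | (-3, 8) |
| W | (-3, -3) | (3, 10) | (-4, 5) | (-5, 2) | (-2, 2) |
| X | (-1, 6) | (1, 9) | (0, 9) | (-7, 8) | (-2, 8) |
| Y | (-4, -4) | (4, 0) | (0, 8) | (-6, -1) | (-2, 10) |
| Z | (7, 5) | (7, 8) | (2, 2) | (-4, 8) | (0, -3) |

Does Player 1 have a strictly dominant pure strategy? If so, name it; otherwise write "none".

Z

Z vs V: C1: 7>-1, C2: 7>6, C3: 2>-1, C4: -4>-5, C5: 0>-3.
Z vs W: C1: 7>-3, C2: 7>3, C3: 2>-4, C4: -4>-5, C5: 0>-2.
Z vs X: C1: 7>-1, C2: 7>1, C3: 2>0, C4: -4>-7, C5: 0>-2.
Z vs Y: C1: 7>-4, C2: 7>4, C3: 2>0, C4: -4>-6, C5: 0>-2.
Z strictly beats every other strategy against every opponent action, so it is strictly dominant.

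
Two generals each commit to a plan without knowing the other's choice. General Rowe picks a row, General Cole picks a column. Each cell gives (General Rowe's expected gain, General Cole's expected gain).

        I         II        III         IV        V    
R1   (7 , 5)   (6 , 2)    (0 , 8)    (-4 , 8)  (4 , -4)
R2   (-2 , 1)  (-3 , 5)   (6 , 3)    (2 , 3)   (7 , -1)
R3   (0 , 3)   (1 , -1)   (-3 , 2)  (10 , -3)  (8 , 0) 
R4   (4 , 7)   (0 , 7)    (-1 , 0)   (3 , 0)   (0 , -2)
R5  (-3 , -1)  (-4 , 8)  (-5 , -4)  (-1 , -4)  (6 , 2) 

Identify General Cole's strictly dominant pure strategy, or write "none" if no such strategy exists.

I fails to dominate II at R2 (1<5).
II fails to dominate I at R1 (2<5).
III fails to dominate I at R3 (2<3).
IV fails to dominate I at R3 (-3<3).
V fails to dominate I at R1 (-4<5).
No single strategy dominates all the others.

none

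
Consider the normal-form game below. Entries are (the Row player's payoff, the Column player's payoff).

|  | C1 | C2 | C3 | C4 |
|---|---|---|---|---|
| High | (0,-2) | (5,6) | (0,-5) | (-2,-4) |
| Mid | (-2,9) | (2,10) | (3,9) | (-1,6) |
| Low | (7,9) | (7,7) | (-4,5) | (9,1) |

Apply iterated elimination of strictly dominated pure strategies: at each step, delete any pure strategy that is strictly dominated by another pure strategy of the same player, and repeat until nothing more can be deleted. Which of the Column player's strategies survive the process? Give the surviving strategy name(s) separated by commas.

Column C3 is eliminated: C2 beats it against every remaining row (High: 6>-5, Mid: 10>9, Low: 7>5).
The Row player's strategy High is strictly dominated by Low (C1: 7>0, C2: 7>5, C4: 9>-2) and is removed.
For the Row player, Low strictly dominates Mid on the remaining columns (C1: 7>-2, C2: 7>2, C4: 9>-1); eliminate Mid.
The Column player's strategy C2 is strictly dominated by C1 (Low: 9>7) and is removed.
For the Column player, C1 strictly dominates C4 on the remaining rows (Low: 9>1); eliminate C4.
Among the remaining strategies, none is strictly dominated by another pure strategy of the same player, so the elimination stops.
Surviving strategies — the Row player: {Low}; the Column player: {C1}.

C1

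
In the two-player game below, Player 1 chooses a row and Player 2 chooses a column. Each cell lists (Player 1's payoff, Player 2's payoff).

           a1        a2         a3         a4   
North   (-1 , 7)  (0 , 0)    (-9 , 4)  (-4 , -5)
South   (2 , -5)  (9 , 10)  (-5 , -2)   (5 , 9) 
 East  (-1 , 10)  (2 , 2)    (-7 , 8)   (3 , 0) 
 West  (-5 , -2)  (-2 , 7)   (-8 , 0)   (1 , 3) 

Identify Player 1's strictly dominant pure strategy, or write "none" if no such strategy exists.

South

South vs North: a1: 2>-1, a2: 9>0, a3: -5>-9, a4: 5>-4.
South vs East: a1: 2>-1, a2: 9>2, a3: -5>-7, a4: 5>3.
South vs West: a1: 2>-5, a2: 9>-2, a3: -5>-8, a4: 5>1.
South strictly beats every other strategy against every opponent action, so it is strictly dominant.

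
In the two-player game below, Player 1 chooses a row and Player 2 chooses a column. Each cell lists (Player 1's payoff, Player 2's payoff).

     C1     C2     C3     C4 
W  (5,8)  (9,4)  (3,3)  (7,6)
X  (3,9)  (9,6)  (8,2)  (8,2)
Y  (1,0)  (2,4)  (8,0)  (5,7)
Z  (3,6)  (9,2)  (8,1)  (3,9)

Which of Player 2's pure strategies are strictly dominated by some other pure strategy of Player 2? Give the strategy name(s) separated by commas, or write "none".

C3

C1 is not dominated — it holds its own against C2 at W (8>4); C3 at W (8>3); C4 at W (8>6).
C2 is not dominated — it holds its own against C1 at Y (4>0); C3 at W (4>3); C4 at X (6>2).
C3: dominated, since C2 does at least as well everywhere (W: 4>3, X: 6>2, Y: 4>0, Z: 2>1).
Nothing dominates C4: C1 at Y (7>0); C2 at W (6>4); C3 at W (6>3).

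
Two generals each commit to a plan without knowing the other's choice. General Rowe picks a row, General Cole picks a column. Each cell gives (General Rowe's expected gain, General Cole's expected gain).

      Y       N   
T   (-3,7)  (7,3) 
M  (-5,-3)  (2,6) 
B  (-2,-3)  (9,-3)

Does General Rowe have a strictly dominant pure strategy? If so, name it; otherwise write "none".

B vs T: Y: -2>-3, N: 9>7.
B vs M: Y: -2>-5, N: 9>2.
B strictly beats every other strategy against every opponent action, so it is strictly dominant.

B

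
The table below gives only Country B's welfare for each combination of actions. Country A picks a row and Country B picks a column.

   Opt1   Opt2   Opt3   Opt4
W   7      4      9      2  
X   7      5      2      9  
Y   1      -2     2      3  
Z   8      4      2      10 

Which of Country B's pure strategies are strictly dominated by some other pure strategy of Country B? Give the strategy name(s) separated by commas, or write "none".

Opt2

Opt1: no other strategy beats it everywhere (Opt2 at W (7>4); Opt3 at X (7>2); Opt4 at W (7>2)).
Opt1 strictly dominates Opt2 — W: 7>4, X: 7>5, Y: 1>-2, Z: 8>4.
Nothing dominates Opt3: Opt1 at W (9>7); Opt2 at W (9>4); Opt4 at W (9>2).
Opt4 is not dominated — it holds its own against Opt1 at X (9>7); Opt2 at X (9>5); Opt3 at X (9>2).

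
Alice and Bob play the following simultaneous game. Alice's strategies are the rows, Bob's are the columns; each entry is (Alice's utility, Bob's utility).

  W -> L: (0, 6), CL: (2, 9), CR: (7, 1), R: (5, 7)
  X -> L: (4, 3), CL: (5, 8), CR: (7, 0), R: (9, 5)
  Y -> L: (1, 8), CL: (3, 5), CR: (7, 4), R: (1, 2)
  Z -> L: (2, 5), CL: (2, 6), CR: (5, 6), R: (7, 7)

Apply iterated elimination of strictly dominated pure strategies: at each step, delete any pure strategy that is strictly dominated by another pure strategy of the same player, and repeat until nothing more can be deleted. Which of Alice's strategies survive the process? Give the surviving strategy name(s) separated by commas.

Row Z is eliminated: X beats it against every remaining column (L: 4>2, CL: 5>2, CR: 7>5, R: 9>7).
Column CR is eliminated: L beats it against every remaining row (W: 6>1, X: 3>0, Y: 8>4).
For Alice, X strictly dominates W on the remaining columns (L: 4>0, CL: 5>2, R: 9>5); eliminate W.
Row Y is eliminated: X beats it against every remaining column (L: 4>1, CL: 5>3, R: 9>1).
Bob's strategy L is strictly dominated by CL (X: 8>3) and is removed.
Bob's strategy R is strictly dominated by CL (X: 8>5) and is removed.
Among the remaining strategies, none is strictly dominated by another pure strategy of the same player, so the elimination stops.
Surviving strategies — Alice: {X}; Bob: {CL}.

X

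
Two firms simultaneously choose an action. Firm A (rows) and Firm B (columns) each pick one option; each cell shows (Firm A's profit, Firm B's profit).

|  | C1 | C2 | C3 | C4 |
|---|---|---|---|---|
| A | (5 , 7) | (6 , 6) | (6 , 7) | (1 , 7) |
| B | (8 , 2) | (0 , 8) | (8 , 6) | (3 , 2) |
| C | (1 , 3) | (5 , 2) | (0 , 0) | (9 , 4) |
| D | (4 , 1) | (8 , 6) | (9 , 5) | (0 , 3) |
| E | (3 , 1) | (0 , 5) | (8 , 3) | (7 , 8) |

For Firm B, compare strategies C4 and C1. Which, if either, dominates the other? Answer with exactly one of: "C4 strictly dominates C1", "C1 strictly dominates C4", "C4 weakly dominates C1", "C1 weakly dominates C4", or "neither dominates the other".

C4 weakly dominates C1

C4's payoffs vs C1's, by Firm A's action — A: 7=7, B: 2=2, C: 4>3, D: 3>1, E: 8>1.
C4 is at least as good everywhere and strictly better somewhere (tied only at A, B), so C4 weakly but not strictly dominates C1.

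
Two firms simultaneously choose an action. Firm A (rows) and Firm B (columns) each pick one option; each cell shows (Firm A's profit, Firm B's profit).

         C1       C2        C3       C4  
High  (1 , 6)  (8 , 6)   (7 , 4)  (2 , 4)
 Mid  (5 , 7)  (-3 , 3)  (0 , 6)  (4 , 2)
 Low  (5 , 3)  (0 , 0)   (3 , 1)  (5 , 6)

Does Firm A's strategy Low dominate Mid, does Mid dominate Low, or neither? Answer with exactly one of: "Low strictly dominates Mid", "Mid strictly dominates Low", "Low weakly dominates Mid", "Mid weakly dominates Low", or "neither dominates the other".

Low's payoffs vs Mid's, by Firm B's action — C1: 5=5, C2: 0>-3, C3: 3>0, C4: 5>4.
Low is at least as good everywhere and strictly better somewhere (tied only at C1), so Low weakly but not strictly dominates Mid.

Low weakly dominates Mid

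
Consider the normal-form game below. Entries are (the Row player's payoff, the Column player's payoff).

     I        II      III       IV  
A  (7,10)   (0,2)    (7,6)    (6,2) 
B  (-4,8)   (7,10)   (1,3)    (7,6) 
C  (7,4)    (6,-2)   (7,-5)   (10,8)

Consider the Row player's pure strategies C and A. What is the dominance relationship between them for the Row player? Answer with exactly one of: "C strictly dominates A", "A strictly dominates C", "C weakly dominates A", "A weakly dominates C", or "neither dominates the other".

C weakly dominates A

C's payoffs vs A's, by the Column player's action — I: 7=7, II: 6>0, III: 7=7, IV: 10>6.
C is at least as good everywhere and strictly better somewhere (tied only at I, III), so C weakly but not strictly dominates A.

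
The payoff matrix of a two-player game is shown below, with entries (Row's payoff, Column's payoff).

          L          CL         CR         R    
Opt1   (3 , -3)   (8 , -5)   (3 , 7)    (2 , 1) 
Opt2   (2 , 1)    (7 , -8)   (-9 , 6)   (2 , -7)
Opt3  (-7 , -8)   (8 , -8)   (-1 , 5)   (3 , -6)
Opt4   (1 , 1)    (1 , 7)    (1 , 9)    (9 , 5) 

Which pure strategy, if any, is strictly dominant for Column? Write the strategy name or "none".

CR

CR vs L: Opt1: 7>-3, Opt2: 6>1, Opt3: 5>-8, Opt4: 9>1.
CR vs CL: Opt1: 7>-5, Opt2: 6>-8, Opt3: 5>-8, Opt4: 9>7.
CR vs R: Opt1: 7>1, Opt2: 6>-7, Opt3: 5>-6, Opt4: 9>5.
CR strictly beats every other strategy against every opponent action, so it is strictly dominant.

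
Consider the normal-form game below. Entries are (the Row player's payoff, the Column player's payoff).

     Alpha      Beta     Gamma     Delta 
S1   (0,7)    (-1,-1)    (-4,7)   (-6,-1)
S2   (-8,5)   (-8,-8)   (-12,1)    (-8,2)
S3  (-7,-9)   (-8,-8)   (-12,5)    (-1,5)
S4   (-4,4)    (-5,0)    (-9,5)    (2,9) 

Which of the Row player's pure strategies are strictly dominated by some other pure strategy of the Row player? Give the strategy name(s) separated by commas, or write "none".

S2, S3

Nothing dominates S1: S2 at Alpha (0>-8); S3 at Alpha (0>-7); S4 at Alpha (0>-4).
S2 is strictly dominated by S1 (Alpha: 0>-8, Beta: -1>-8, Gamma: -4>-12, Delta: -6>-8).
S3: dominated, since S4 does at least as well everywhere (Alpha: -4>-7, Beta: -5>-8, Gamma: -9>-12, Delta: 2>-1).
S4: no other strategy beats it everywhere (S1 at Delta (2>-6); S2 at Alpha (-4>-8); S3 at Alpha (-4>-7)).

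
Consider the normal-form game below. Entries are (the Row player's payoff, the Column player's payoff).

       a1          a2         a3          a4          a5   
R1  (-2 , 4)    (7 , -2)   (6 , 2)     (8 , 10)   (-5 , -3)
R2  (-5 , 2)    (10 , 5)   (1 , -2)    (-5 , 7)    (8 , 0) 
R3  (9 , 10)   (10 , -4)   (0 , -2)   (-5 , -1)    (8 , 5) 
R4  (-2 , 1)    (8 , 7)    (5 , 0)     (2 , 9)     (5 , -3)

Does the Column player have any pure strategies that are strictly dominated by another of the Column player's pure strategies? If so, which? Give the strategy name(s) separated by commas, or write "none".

a1 is not dominated — it holds its own against a2 at R1 (4>-2); a3 at R1 (4>2); a4 at R3 (10>-1); a5 at R1 (4>-3).
a2 is strictly dominated by a4 (R1: 10>-2, R2: 7>5, R3: -1>-4, R4: 9>7).
a3 is strictly dominated by a1 (R1: 4>2, R2: 2>-2, R3: 10>-2, R4: 1>0).
a4 is not dominated — it holds its own against a1 at R1 (10>4); a2 at R1 (10>-2); a3 at R1 (10>2); a5 at R1 (10>-3).
a1 strictly dominates a5 — R1: 4>-3, R2: 2>0, R3: 10>5, R4: 1>-3.

a2, a3, a5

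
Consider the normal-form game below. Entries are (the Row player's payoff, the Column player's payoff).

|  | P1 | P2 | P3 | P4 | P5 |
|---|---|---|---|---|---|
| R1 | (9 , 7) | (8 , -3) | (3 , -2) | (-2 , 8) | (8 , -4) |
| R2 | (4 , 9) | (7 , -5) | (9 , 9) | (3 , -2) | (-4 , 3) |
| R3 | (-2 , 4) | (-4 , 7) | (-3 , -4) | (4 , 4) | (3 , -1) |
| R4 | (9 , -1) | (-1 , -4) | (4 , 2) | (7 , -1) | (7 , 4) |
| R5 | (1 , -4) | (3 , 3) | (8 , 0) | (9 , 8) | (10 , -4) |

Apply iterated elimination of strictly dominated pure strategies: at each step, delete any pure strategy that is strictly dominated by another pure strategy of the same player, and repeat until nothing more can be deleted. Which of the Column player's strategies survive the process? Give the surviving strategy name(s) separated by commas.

Row R3 is eliminated: R4 beats it against every remaining column (P1: 9>-2, P2: -1>-4, P3: 4>-3, P4: 7>4, P5: 7>3).
Column P2 is eliminated: P4 beats it against every remaining row (R1: 8>-3, R2: -2>-5, R4: -1>-4, R5: 8>3).
Among the remaining strategies, none is strictly dominated by another pure strategy of the same player, so the elimination stops.
Surviving strategies — the Row player: {R1, R2, R4, R5}; the Column player: {P1, P3, P4, P5}.

P1, P3, P4, P5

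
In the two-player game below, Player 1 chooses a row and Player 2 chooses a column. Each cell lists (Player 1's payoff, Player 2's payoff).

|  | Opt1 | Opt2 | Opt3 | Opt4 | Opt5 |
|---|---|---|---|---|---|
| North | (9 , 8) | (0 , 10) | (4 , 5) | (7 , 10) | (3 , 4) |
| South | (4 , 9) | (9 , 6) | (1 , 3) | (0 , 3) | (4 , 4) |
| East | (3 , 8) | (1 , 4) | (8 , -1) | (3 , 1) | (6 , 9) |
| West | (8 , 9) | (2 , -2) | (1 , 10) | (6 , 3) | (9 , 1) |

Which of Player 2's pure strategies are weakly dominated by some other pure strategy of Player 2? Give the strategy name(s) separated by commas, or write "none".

none

Opt1: no other strategy beats it everywhere (Opt2 at South (9>6); Opt3 at North (8>5); Opt4 at South (9>3); Opt5 at North (8>4)).
Nothing dominates Opt2: Opt1 at North (10>8); Opt3 at North (10>5); Opt4 at South (6>3); Opt5 at North (10>4).
Opt3: no other strategy beats it everywhere (Opt1 at West (10>9); Opt2 at West (10>-2); Opt4 at West (10>3); Opt5 at North (5>4)).
Opt4 is not dominated — it holds its own against Opt1 at North (10>8); Opt2 at West (3>-2); Opt3 at North (10>5); Opt5 at North (10>4).
Nothing dominates Opt5: Opt1 at East (9>8); Opt2 at East (9>4); Opt3 at South (4>3); Opt4 at South (4>3).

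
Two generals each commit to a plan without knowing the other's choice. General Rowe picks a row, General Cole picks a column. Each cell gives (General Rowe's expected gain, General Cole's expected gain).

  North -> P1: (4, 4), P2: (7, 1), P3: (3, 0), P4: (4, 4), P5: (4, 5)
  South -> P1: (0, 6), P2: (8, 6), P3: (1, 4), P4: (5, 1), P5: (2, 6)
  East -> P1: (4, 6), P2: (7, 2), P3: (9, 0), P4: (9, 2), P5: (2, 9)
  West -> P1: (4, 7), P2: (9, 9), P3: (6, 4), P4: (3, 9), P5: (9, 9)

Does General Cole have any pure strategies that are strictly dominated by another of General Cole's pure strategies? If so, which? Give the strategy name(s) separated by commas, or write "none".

P3

P1: no other strategy beats it everywhere (P2 at North (4>1); P3 at North (4>0); P4 at North (4=4); P5 at South (6=6)).
P2: no other strategy beats it everywhere (P1 at South (6=6); P3 at North (1>0); P4 at South (6>1); P5 at South (6=6)).
P3: dominated, since P1 does at least as well everywhere (North: 4>0, South: 6>4, East: 6>0, West: 7>4).
P4 is not dominated — it holds its own against P1 at North (4=4); P2 at North (4>1); P3 at North (4>0); P5 at West (9=9).
P5 is not dominated — it holds its own against P1 at North (5>4); P2 at North (5>1); P3 at North (5>0); P4 at North (5>4).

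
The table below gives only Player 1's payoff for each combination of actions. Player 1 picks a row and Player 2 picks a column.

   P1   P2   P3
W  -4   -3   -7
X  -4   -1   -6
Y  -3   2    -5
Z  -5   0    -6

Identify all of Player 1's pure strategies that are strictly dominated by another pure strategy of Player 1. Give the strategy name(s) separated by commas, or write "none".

W: dominated, since Y does at least as well everywhere (P1: -3>-4, P2: 2>-3, P3: -5>-7).
Y strictly dominates X — P1: -3>-4, P2: 2>-1, P3: -5>-6.
Y is not dominated — it holds its own against W at P1 (-3>-4); X at P1 (-3>-4); Z at P1 (-3>-5).
Z: dominated, since Y does at least as well everywhere (P1: -3>-5, P2: 2>0, P3: -5>-6).

W, X, Z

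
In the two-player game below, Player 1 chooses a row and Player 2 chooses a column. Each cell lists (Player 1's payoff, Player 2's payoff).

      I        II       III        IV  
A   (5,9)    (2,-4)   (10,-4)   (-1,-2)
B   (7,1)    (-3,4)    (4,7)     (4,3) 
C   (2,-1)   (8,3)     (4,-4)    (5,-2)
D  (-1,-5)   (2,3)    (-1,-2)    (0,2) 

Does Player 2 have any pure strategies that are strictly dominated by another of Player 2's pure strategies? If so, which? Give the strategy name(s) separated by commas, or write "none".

none

Nothing dominates I: II at A (9>-4); III at A (9>-4); IV at A (9>-2).
II is not dominated — it holds its own against I at B (4>1); III at A (-4=-4); IV at B (4>3).
III: no other strategy beats it everywhere (I at B (7>1); II at A (-4=-4); IV at B (7>3)).
IV is not dominated — it holds its own against I at B (3>1); II at A (-2>-4); III at A (-2>-4).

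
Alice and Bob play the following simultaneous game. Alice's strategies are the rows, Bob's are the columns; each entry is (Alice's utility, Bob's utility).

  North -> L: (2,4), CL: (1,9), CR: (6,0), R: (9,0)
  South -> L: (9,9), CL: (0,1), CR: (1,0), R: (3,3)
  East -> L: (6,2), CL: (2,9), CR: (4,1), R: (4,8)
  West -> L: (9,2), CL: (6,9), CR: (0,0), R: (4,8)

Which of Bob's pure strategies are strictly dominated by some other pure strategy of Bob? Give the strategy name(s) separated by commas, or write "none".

Nothing dominates L: CL at South (9>1); CR at North (4>0); R at North (4>0).
CL is not dominated — it holds its own against L at North (9>4); CR at North (9>0); R at North (9>0).
CR: dominated, since L does at least as well everywhere (North: 4>0, South: 9>0, East: 2>1, West: 2>0).
Nothing dominates R: L at East (8>2); CL at South (3>1); CR at North (0=0).

CR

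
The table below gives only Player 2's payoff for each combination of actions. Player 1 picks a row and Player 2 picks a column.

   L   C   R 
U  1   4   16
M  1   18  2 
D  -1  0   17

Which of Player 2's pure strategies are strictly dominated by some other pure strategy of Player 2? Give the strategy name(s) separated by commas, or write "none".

L

C strictly dominates L — U: 4>1, M: 18>1, D: 0>-1.
Nothing dominates C: L at U (4>1); R at M (18>2).
R is not dominated — it holds its own against L at U (16>1); C at U (16>4).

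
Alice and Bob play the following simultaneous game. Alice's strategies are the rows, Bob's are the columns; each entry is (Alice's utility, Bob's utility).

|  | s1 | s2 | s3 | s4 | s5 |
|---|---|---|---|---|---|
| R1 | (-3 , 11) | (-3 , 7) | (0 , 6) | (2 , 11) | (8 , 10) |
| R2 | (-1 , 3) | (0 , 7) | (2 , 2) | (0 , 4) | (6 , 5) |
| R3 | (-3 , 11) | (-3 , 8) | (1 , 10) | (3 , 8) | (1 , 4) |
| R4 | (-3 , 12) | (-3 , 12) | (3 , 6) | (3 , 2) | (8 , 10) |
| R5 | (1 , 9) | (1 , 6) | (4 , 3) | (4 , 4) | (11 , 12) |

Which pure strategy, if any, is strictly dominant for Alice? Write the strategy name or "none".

R5

R5 vs R1: s1: 1>-3, s2: 1>-3, s3: 4>0, s4: 4>2, s5: 11>8.
R5 vs R2: s1: 1>-1, s2: 1>0, s3: 4>2, s4: 4>0, s5: 11>6.
R5 vs R3: s1: 1>-3, s2: 1>-3, s3: 4>1, s4: 4>3, s5: 11>1.
R5 vs R4: s1: 1>-3, s2: 1>-3, s3: 4>3, s4: 4>3, s5: 11>8.
R5 strictly beats every other strategy against every opponent action, so it is strictly dominant.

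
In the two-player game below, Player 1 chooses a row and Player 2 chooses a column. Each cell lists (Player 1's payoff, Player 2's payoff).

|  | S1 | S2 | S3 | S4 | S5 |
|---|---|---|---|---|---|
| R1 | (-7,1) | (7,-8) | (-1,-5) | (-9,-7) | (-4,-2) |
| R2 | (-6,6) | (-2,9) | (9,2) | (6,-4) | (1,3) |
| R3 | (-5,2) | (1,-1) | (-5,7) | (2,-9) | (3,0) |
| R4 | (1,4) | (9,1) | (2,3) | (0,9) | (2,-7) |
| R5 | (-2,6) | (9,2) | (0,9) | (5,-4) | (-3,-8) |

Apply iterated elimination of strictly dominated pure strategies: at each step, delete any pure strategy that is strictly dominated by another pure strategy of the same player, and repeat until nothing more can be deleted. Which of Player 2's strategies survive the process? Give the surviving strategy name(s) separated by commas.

S1, S2, S3, S4

For Player 1, R4 strictly dominates R1 on the remaining columns (S1: 1>-7, S2: 9>7, S3: 2>-1, S4: 0>-9, S5: 2>-4); eliminate R1.
For Player 2, S1 strictly dominates S5 on the remaining rows (R2: 6>3, R3: 2>0, R4: 4>-7, R5: 6>-8); eliminate S5.
Row R3 is eliminated: R5 beats it against every remaining column (S1: -2>-5, S2: 9>1, S3: 0>-5, S4: 5>2).
Among the remaining strategies, none is strictly dominated by another pure strategy of the same player, so the elimination stops.
Surviving strategies — Player 1: {R2, R4, R5}; Player 2: {S1, S2, S3, S4}.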